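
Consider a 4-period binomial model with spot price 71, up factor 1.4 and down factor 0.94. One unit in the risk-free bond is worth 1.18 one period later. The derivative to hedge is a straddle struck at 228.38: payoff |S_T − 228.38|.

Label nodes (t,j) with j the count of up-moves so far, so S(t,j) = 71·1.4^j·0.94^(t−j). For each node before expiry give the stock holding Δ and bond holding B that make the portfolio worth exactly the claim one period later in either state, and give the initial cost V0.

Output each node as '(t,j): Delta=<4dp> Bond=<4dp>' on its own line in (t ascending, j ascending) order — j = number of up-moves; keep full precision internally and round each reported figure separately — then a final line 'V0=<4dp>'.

Risk-neutral probability p* = (R−d)/(u−d) = (1.18−0.94)/(1.4−0.94) = 0.5217.
Terminal values V(4,·): V(4,0)=172.9468, V(4,1)=145.8200, V(4,2)=105.4182, V(4,3)=45.2454, V(4,4)=44.3736
Node (3,0) S=58.9715: V=(p*·145.8200+(1−p*)·172.9468)/1.18=134.5709; Δ=(145.8200−172.9468)/(82.5600−55.4332)=-1.0000; B=V−Δ·S=193.5424
Node (3,1) S=87.8298: V=(p*·105.4182+(1−p*)·145.8200)/1.18=105.7125; Δ=(105.4182−145.8200)/(122.9618−82.5600)=-1.0000; B=V−Δ·S=193.5424
Node (3,2) S=130.8104: V=(p*·45.2454+(1−p*)·105.4182)/1.18=62.7320; Δ=(45.2454−105.4182)/(183.1346−122.9618)=-1.0000; B=V−Δ·S=193.5424
Node (3,3) S=194.8240: V=(p*·44.3736+(1−p*)·45.2454)/1.18=37.9581; Δ=(44.3736−45.2454)/(272.7536−183.1346)=-0.0097; B=V−Δ·S=39.8534
Node (2,0) S=62.7356: V=(p*·105.7125+(1−p*)·134.5709)/1.18=101.2834; Δ=(105.7125−134.5709)/(87.8298−58.9715)=-1.0000; B=V−Δ·S=164.0190
Node (2,1) S=93.4360: V=(p*·62.7320+(1−p*)·105.7125)/1.18=70.5830; Δ=(62.7320−105.7125)/(130.8104−87.8298)=-1.0000; B=V−Δ·S=164.0190
Node (2,2) S=139.1600: V=(p*·37.9581+(1−p*)·62.7320)/1.18=42.2089; Δ=(37.9581−62.7320)/(194.8240−130.8104)=-0.3870; B=V−Δ·S=96.0651
Node (1,0) S=66.7400: V=(p*·70.5830+(1−p*)·101.2834)/1.18=72.2591; Δ=(70.5830−101.2834)/(93.4360−62.7356)=-1.0000; B=V−Δ·S=138.9991
Node (1,1) S=99.4000: V=(p*·42.2089+(1−p*)·70.5830)/1.18=47.2704; Δ=(42.2089−70.5830)/(139.1600−93.4360)=-0.6206; B=V−Δ·S=108.9532
Node (0,0) S=71.0000: V=(p*·47.2704+(1−p*)·72.2591)/1.18=50.1877; Δ=(47.2704−72.2591)/(99.4000−66.7400)=-0.7651; B=V−Δ·S=104.5110
Each (Δ,B) replicates both successor values, so the strategy is self-financing and V0 is arbitrage-free.

(0,0): Delta=-0.7651 Bond=104.5110
(1,0): Delta=-1.0000 Bond=138.9991
(1,1): Delta=-0.6206 Bond=108.9532
(2,0): Delta=-1.0000 Bond=164.0190
(2,1): Delta=-1.0000 Bond=164.0190
(2,2): Delta=-0.3870 Bond=96.0651
(3,0): Delta=-1.0000 Bond=193.5424
(3,1): Delta=-1.0000 Bond=193.5424
(3,2): Delta=-1.0000 Bond=193.5424
(3,3): Delta=-0.0097 Bond=39.8534
V0=50.1877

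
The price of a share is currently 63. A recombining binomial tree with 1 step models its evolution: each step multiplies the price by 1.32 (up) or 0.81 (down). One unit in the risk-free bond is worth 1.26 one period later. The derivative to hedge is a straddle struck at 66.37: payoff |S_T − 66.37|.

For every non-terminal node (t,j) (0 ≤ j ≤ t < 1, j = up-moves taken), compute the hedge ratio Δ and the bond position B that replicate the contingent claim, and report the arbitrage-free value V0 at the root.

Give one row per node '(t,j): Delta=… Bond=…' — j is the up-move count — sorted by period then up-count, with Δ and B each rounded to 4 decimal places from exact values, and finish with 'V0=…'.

(0,0): Delta=0.0451 Bond=10.3469
V0=13.1900

The replicating-portfolio and risk-neutral prices coincide; use p* = (1.26−0.81)/(1.32−0.81) = 0.8824 for the latter.
Payoff layer (t=1): V(1,0)=15.3400, V(1,1)=16.7900
Node (0,0) S=63.0000: V=(p*·16.7900+(1−p*)·15.3400)/1.26=13.1900; Δ=(16.7900−15.3400)/(83.1600−51.0300)=0.0451; B=V−Δ·S=10.3469
Root portfolio cost Δ·63+B reproduces V0=13.1900.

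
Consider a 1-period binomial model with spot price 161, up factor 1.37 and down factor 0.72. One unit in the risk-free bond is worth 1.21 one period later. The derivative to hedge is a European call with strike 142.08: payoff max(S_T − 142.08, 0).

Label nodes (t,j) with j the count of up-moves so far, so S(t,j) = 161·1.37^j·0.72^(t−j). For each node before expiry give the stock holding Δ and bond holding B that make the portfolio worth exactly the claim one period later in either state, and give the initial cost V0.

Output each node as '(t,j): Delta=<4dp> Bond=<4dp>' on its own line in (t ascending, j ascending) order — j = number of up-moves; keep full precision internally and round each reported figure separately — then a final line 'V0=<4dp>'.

Since d<R<u, set p* = (R−d)/(u−d) = 0.7538; price each node as the discounted p*-expectation of its children.
Terminal payoffs: V(1,0)=0.0000, V(1,1)=78.4900
  t=0,j=0: stock 161.0000 → up 220.5700 (V=78.4900), down 115.9200 (V=0.0000). Price 48.9003; hedge Δ=0.7500, bond B=-71.8535.
Each (Δ,B) replicates both successor values, so the strategy is self-financing and V0 is arbitrage-free.

(0,0): Delta=0.7500 Bond=-71.8535
V0=48.9003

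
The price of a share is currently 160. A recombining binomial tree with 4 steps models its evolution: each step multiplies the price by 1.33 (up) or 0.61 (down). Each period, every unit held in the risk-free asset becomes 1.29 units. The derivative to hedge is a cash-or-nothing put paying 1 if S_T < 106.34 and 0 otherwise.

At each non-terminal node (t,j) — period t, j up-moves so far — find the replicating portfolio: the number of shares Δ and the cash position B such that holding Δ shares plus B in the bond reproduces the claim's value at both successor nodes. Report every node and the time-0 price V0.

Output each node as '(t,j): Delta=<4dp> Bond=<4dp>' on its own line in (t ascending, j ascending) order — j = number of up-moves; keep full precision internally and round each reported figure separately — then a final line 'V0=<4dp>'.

No-arbitrage ⇒ martingale measure with p* = (R−d)/(u−d) = 0.9444.
Terminal payoffs: V(4,0)=1.0000, V(4,1)=1.0000, V(4,2)=1.0000, V(4,3)=0.0000, V(4,4)=0.0000
  t=3,j=0: stock 36.3170 → up 48.3016 (V=1.0000), down 22.1533 (V=1.0000). Price 0.7752; hedge Δ=0.0000, bond B=0.7752.
  t=3,j=1: stock 79.1829 → up 105.3132 (V=1.0000), down 48.3016 (V=1.0000). Price 0.7752; hedge Δ=0.0000, bond B=0.7752.
  t=3,j=2: stock 172.6446 → up 229.6174 (V=0.0000), down 105.3132 (V=1.0000). Price 0.0431; hedge Δ=-0.0080, bond B=1.4320.
  t=3,j=3: stock 376.4219 → up 500.6412 (V=0.0000), down 229.6174 (V=0.0000). Price 0.0000; hedge Δ=0.0000, bond B=0.0000.
  t=2,j=0: stock 59.5360 → up 79.1829 (V=0.7752), down 36.3170 (V=0.7752). Price 0.6009; hedge Δ=0.0000, bond B=0.6009.
  t=2,j=1: stock 129.8080 → up 172.6446 (V=0.0431), down 79.1829 (V=0.7752). Price 0.0649; hedge Δ=-0.0078, bond B=1.0818.
  t=2,j=2: stock 283.0240 → up 376.4219 (V=0.0000), down 172.6446 (V=0.0431). Price 0.0019; hedge Δ=-0.0002, bond B=0.0617.
  t=1,j=0: stock 97.6000 → up 129.8080 (V=0.0649), down 59.5360 (V=0.6009). Price 0.0734; hedge Δ=-0.0076, bond B=0.8179.
  t=1,j=1: stock 212.8000 → up 283.0240 (V=0.0019), down 129.8080 (V=0.0649). Price 0.0042; hedge Δ=-0.0004, bond B=0.0917.
  t=0,j=0: stock 160.0000 → up 212.8000 (V=0.0042), down 97.6000 (V=0.0734). Price 0.0062; hedge Δ=-0.0006, bond B=0.1024.
Self-financing check: at every node Δ·S+B equals the discounted successor values.

(0,0): Delta=-0.0006 Bond=0.1024
(1,0): Delta=-0.0076 Bond=0.8179
(1,1): Delta=-0.0004 Bond=0.0917
(2,0): Delta=0.0000 Bond=0.6009
(2,1): Delta=-0.0078 Bond=1.0818
(2,2): Delta=-0.0002 Bond=0.0617
(3,0): Delta=0.0000 Bond=0.7752
(3,1): Delta=0.0000 Bond=0.7752
(3,2): Delta=-0.0080 Bond=1.4320
(3,3): Delta=0.0000 Bond=0.0000
V0=0.0062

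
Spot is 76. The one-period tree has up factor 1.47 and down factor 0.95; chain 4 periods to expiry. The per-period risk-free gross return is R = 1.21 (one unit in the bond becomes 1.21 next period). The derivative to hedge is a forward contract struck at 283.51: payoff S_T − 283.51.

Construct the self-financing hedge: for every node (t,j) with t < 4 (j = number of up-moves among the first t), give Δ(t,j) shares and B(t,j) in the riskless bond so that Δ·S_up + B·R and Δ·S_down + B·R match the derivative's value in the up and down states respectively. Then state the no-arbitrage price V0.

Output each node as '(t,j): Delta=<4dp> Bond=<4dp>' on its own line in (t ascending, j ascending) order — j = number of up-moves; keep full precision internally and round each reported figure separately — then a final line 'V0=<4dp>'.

(0,0): Delta=1.0000 Bond=-132.2595
(1,0): Delta=1.0000 Bond=-160.0340
(1,1): Delta=1.0000 Bond=-160.0340
(2,0): Delta=1.0000 Bond=-193.6411
(2,1): Delta=1.0000 Bond=-193.6411
(2,2): Delta=1.0000 Bond=-193.6411
(3,0): Delta=1.0000 Bond=-234.3058
(3,1): Delta=1.0000 Bond=-234.3058
(3,2): Delta=1.0000 Bond=-234.3058
(3,3): Delta=1.0000 Bond=-234.3058
V0=-56.2595

Under the risk-neutral measure, an up-move has probability p* = (R−d)/(u−d) = 0.5000 and values discount at R = 1.21.
At expiry t=4: V(4,0)=-221.6075, V(4,1)=-187.7241, V(4,2)=-135.2939, V(4,3)=-54.1650, V(4,4)=71.3711
  t=3,j=0: stock 65.1605 → up 95.7859 (V=-187.7241), down 61.9025 (V=-221.6075). Price -169.1453; hedge Δ=1.0000, bond B=-234.3058.
  t=3,j=1: stock 100.8273 → up 148.2161 (V=-135.2939), down 95.7859 (V=-187.7241). Price -133.4785; hedge Δ=1.0000, bond B=-234.3058.
  t=3,j=2: stock 156.0170 → up 229.3450 (V=-54.1650), down 148.2161 (V=-135.2939). Price -78.2888; hedge Δ=1.0000, bond B=-234.3058.
  t=3,j=3: stock 241.4157 → up 354.8811 (V=71.3711), down 229.3450 (V=-54.1650). Price 7.1100; hedge Δ=1.0000, bond B=-234.3058.
  t=2,j=0: stock 68.5900 → up 100.8273 (V=-133.4785), down 65.1605 (V=-169.1453). Price -125.0511; hedge Δ=1.0000, bond B=-193.6411.
  t=2,j=1: stock 106.1340 → up 156.0170 (V=-78.2888), down 100.8273 (V=-133.4785). Price -87.5071; hedge Δ=1.0000, bond B=-193.6411.
  t=2,j=2: stock 164.2284 → up 241.4157 (V=7.1100), down 156.0170 (V=-78.2888). Price -29.4127; hedge Δ=1.0000, bond B=-193.6411.
  t=1,j=0: stock 72.2000 → up 106.1340 (V=-87.5071), down 68.5900 (V=-125.0511). Price -87.8340; hedge Δ=1.0000, bond B=-160.0340.
  t=1,j=1: stock 111.7200 → up 164.2284 (V=-29.4127), down 106.1340 (V=-87.5071). Price -48.3140; hedge Δ=1.0000, bond B=-160.0340.
  t=0,j=0: stock 76.0000 → up 111.7200 (V=-48.3140), down 72.2000 (V=-87.8340). Price -56.2595; hedge Δ=1.0000, bond B=-132.2595.
The time-0 hedge costs -56.2595, which is the no-arbitrage price.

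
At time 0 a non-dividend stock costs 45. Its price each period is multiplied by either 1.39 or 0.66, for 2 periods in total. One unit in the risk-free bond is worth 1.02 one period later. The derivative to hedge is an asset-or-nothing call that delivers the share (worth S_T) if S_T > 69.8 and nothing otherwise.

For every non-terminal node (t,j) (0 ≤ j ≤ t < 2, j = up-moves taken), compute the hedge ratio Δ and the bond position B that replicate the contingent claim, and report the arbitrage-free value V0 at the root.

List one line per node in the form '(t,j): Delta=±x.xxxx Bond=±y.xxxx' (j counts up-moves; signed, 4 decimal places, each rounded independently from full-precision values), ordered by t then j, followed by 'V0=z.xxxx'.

No-arbitrage ⇒ martingale measure with p* = (R−d)/(u−d) = 0.4932.
Payoff layer (t=2): V(2,0)=0.0000, V(2,1)=0.0000, V(2,2)=86.9445
  t=1,j=0: stock 29.7000 → up 41.2830 (V=0.0000), down 19.6020 (V=0.0000). Price 0.0000; hedge Δ=0.0000, bond B=0.0000.
  t=1,j=1: stock 62.5500 → up 86.9445 (V=86.9445), down 41.2830 (V=0.0000). Price 42.0360; hedge Δ=1.9041, bond B=-77.0660.
  t=0,j=0: stock 45.0000 → up 62.5500 (V=42.0360), down 29.7000 (V=0.0000). Price 20.3236; hedge Δ=1.2796, bond B=-37.2600.
Root portfolio cost Δ·45+B reproduces V0=20.3236.

(0,0): Delta=1.2796 Bond=-37.2600
(1,0): Delta=0.0000 Bond=0.0000
(1,1): Delta=1.9041 Bond=-77.0660
V0=20.3236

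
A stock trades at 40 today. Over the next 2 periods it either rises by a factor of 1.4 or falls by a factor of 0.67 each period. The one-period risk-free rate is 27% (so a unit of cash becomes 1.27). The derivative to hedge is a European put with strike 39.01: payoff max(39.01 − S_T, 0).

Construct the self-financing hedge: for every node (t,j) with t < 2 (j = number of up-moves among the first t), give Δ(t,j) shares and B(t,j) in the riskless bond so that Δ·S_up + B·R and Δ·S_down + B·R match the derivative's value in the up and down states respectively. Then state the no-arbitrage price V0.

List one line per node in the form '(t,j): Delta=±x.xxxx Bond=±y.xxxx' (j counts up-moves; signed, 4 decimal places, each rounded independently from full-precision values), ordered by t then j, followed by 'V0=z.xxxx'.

(0,0): Delta=-0.1270 Bond=5.7633
(1,0): Delta=-1.0000 Bond=30.7165
(1,1): Delta=-0.0364 Bond=2.2500
V0=0.6844

Since d<R<u, set p* = (R−d)/(u−d) = 0.8219; price each node as the discounted p*-expectation of its children.
At expiry t=2: V(2,0)=21.0540, V(2,1)=1.4900, V(2,2)=0.0000
(1,0): S=26.8000. Δ = (V_up−V_dn)/(S_up−S_dn) = (1.4900−21.0540)/(37.5200−17.9560) = -1.0000. V = [p*·1.4900 + (1−p*)·21.0540]/1.27 = 3.9165. B = V − Δ·S = 30.7165.
(1,1): S=56.0000. Δ = (V_up−V_dn)/(S_up−S_dn) = (0.0000−1.4900)/(78.4000−37.5200) = -0.0364. V = [p*·0.0000 + (1−p*)·1.4900]/1.27 = 0.2089. B = V − Δ·S = 2.2500.
(0,0): S=40.0000. Δ = (V_up−V_dn)/(S_up−S_dn) = (0.2089−3.9165)/(56.0000−26.8000) = -0.1270. V = [p*·0.2089 + (1−p*)·3.9165]/1.27 = 0.6844. B = V − Δ·S = 5.7633.
Self-financing check: at every node Δ·S+B equals the discounted successor values.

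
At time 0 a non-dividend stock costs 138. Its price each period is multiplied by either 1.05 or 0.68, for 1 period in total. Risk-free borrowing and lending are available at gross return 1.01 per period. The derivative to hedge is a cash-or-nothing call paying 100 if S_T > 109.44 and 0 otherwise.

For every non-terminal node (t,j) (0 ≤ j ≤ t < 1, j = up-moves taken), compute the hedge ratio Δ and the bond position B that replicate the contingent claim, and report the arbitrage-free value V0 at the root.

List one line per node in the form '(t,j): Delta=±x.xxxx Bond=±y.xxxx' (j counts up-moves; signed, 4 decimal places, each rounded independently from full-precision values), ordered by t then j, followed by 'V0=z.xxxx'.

Under the risk-neutral measure, an up-move has probability p* = (R−d)/(u−d) = 0.8919 and values discount at R = 1.01.
Payoff layer (t=1): V(1,0)=0.0000, V(1,1)=100.0000
  t=0,j=0: stock 138.0000 → up 144.9000 (V=100.0000), down 93.8400 (V=0.0000). Price 88.3061; hedge Δ=1.9585, bond B=-181.9641.
Each (Δ,B) replicates both successor values, so the strategy is self-financing and V0 is arbitrage-free.

(0,0): Delta=1.9585 Bond=-181.9641
V0=88.3061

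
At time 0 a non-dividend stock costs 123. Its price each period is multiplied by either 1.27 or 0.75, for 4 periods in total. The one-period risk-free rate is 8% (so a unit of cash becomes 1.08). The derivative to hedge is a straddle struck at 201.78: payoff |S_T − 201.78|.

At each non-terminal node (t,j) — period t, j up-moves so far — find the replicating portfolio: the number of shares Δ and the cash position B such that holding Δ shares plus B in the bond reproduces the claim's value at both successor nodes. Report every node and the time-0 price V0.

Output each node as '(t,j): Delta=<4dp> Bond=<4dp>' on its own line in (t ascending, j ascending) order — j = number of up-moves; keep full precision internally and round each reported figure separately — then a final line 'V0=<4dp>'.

(0,0): Delta=-0.2501 Bond=84.2621
(1,0): Delta=-1.0000 Bond=160.1795
(1,1): Delta=0.0049 Bond=51.1742
(2,0): Delta=-1.0000 Bond=172.9938
(2,1): Delta=-1.0000 Bond=172.9938
(2,2): Delta=0.3465 Bond=-12.5134
(3,0): Delta=-1.0000 Bond=186.8333
(3,1): Delta=-1.0000 Bond=186.8333
(3,2): Delta=-1.0000 Bond=186.8333
(3,3): Delta=0.8043 Bond=-128.8662
V0=53.4973

No-arbitrage ⇒ martingale measure with p* = (R−d)/(u−d) = 0.6346.
Terminal values V(4,·): V(4,0)=162.8620, V(4,1)=135.8789, V(4,2)=90.1875, V(4,3)=12.8167, V(4,4)=118.1979
  t=3,j=0: stock 51.8906 → up 65.9011 (V=135.8789), down 38.9180 (V=162.8620). Price 134.9427; hedge Δ=-1.0000, bond B=186.8333.
  t=3,j=1: stock 87.8681 → up 111.5925 (V=90.1875), down 65.9011 (V=135.8789). Price 98.9652; hedge Δ=-1.0000, bond B=186.8333.
  t=3,j=2: stock 148.7900 → up 188.9633 (V=12.8167), down 111.5925 (V=90.1875). Price 38.0433; hedge Δ=-1.0000, bond B=186.8333.
  t=3,j=3: stock 251.9511 → up 319.9779 (V=118.1979), down 188.9633 (V=12.8167). Price 73.7900; hedge Δ=0.8043, bond B=-128.8662.
  t=2,j=0: stock 69.1875 → up 87.8681 (V=98.9652), down 51.8906 (V=134.9427). Price 103.8063; hedge Δ=-1.0000, bond B=172.9938.
  t=2,j=1: stock 117.1575 → up 148.7900 (V=38.0433), down 87.8681 (V=98.9652). Price 55.8363; hedge Δ=-1.0000, bond B=172.9938.
  t=2,j=2: stock 198.3867 → up 251.9511 (V=73.7900), down 148.7900 (V=38.0433). Price 56.2303; hedge Δ=0.3465, bond B=-12.5134.
  t=1,j=0: stock 92.2500 → up 117.1575 (V=55.8363), down 69.1875 (V=103.8063). Price 67.9295; hedge Δ=-1.0000, bond B=160.1795.
  t=1,j=1: stock 156.2100 → up 198.3867 (V=56.2303), down 117.1575 (V=55.8363). Price 51.9318; hedge Δ=0.0049, bond B=51.1742.
  t=0,j=0: stock 123.0000 → up 156.2100 (V=51.9318), down 92.2500 (V=67.9295). Price 53.4973; hedge Δ=-0.2501, bond B=84.2621.
Check: Δ(0,0)·S0 + B(0,0) = 53.4973 = V0.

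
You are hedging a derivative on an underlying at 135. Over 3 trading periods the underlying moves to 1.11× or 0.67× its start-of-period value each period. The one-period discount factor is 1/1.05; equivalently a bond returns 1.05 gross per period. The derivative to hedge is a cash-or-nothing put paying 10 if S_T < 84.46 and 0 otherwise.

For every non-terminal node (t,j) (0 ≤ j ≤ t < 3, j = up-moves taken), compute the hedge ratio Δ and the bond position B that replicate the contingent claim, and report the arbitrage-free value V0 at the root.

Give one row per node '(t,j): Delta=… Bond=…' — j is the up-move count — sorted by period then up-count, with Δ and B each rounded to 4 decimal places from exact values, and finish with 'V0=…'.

No-arbitrage ⇒ martingale measure with p* = (R−d)/(u−d) = 0.8636.
At expiry t=3: V(3,0)=10.0000, V(3,1)=10.0000, V(3,2)=0.0000, V(3,3)=0.0000
Node (2,0) S=60.6015: V=(p*·10.0000+(1−p*)·10.0000)/1.05=9.5238; Δ=(10.0000−10.0000)/(67.2677−40.6030)=0.0000; B=V−Δ·S=9.5238
Node (2,1) S=100.3995: V=(p*·0.0000+(1−p*)·10.0000)/1.05=1.2987; Δ=(0.0000−10.0000)/(111.4434−67.2677)=-0.2264; B=V−Δ·S=24.0260
Node (2,2) S=166.3335: V=(p*·0.0000+(1−p*)·0.0000)/1.05=0.0000; Δ=(0.0000−0.0000)/(184.6302−111.4434)=0.0000; B=V−Δ·S=0.0000
Node (1,0) S=90.4500: V=(p*·1.2987+(1−p*)·9.5238)/1.05=2.3051; Δ=(1.2987−9.5238)/(100.3995−60.6015)=-0.2067; B=V−Δ·S=20.9985
Node (1,1) S=149.8500: V=(p*·0.0000+(1−p*)·1.2987)/1.05=0.1687; Δ=(0.0000−1.2987)/(166.3335−100.3995)=-0.0197; B=V−Δ·S=3.1203
Node (0,0) S=135.0000: V=(p*·0.1687+(1−p*)·2.3051)/1.05=0.4381; Δ=(0.1687−2.3051)/(149.8500−90.4500)=-0.0360; B=V−Δ·S=5.2935
Root portfolio cost Δ·135+B reproduces V0=0.4381.

(0,0): Delta=-0.0360 Bond=5.2935
(1,0): Delta=-0.2067 Bond=20.9985
(1,1): Delta=-0.0197 Bond=3.1203
(2,0): Delta=0.0000 Bond=9.5238
(2,1): Delta=-0.2264 Bond=24.0260
(2,2): Delta=0.0000 Bond=0.0000
V0=0.4381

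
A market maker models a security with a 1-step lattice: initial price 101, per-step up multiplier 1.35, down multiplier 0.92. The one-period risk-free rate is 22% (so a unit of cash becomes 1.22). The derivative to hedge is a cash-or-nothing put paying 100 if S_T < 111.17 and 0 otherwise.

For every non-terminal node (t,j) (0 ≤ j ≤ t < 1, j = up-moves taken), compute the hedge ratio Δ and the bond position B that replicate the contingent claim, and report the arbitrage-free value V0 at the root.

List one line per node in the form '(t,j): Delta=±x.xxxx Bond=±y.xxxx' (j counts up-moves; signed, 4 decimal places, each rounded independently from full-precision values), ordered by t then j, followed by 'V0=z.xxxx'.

(0,0): Delta=-2.3026 Bond=257.3389
V0=24.7808

Under the risk-neutral measure, an up-move has probability p* = (R−d)/(u−d) = 0.6977 and values discount at R = 1.22.
At expiry t=1: V(1,0)=100.0000, V(1,1)=0.0000
(0,0): S=101.0000. Δ = (V_up−V_dn)/(S_up−S_dn) = (0.0000−100.0000)/(136.3500−92.9200) = -2.3026. V = [p*·0.0000 + (1−p*)·100.0000]/1.22 = 24.7808. B = V − Δ·S = 257.3389.
The time-0 hedge costs 24.7808, which is the no-arbitrage price.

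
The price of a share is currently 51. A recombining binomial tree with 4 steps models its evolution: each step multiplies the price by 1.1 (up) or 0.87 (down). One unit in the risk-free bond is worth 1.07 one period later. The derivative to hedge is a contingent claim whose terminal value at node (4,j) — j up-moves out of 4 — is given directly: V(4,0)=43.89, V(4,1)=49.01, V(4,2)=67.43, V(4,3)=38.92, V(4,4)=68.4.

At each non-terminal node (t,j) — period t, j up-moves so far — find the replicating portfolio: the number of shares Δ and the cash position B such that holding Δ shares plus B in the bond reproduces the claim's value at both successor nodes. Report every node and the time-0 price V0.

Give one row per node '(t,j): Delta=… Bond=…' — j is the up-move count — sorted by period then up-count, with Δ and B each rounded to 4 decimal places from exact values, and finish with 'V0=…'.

(0,0): Delta=0.8196 Bond=2.4925
(1,0): Delta=-1.4800 Bond=104.6986
(1,1): Delta=1.0924 Bond=-12.6377
(2,0): Delta=1.7564 Bond=-12.9020
(2,1): Delta=-1.8640 Bond=130.7669
(2,2): Delta=1.4431 Bond=-35.1658
(3,0): Delta=0.6628 Bond=22.9187
(3,1): Delta=1.8861 Bond=-19.3137
(3,2): Delta=-2.3088 Bond=163.8058
(3,3): Delta=1.8882 Bond=-67.8423
V0=44.2900

Risk-neutral probability p* = (R−d)/(u−d) = (1.07−0.87)/(1.1−0.87) = 0.8696.
At expiry t=4: V(4,0)=43.8900, V(4,1)=49.0100, V(4,2)=67.4300, V(4,3)=38.9200, V(4,4)=68.4000
Node (3,0) S=33.5837: V=(p*·49.0100+(1−p*)·43.8900)/1.07=45.1796; Δ=(49.0100−43.8900)/(36.9420−29.2178)=0.6628; B=V−Δ·S=22.9187
Node (3,1) S=42.4621: V=(p*·67.4300+(1−p*)·49.0100)/1.07=60.7733; Δ=(67.4300−49.0100)/(46.7083−36.9420)=1.8861; B=V−Δ·S=-19.3137
Node (3,2) S=53.6877: V=(p*·38.9200+(1−p*)·67.4300)/1.07=39.8492; Δ=(38.9200−67.4300)/(59.0565−46.7083)=-2.3088; B=V−Δ·S=163.8058
Node (3,3) S=67.8810: V=(p*·68.4000+(1−p*)·38.9200)/1.07=60.3316; Δ=(68.4000−38.9200)/(74.6691−59.0565)=1.8882; B=V−Δ·S=-67.8423
Node (2,0) S=38.6019: V=(p*·60.7733+(1−p*)·45.1796)/1.07=54.8965; Δ=(60.7733−45.1796)/(42.4621−33.5837)=1.7564; B=V−Δ·S=-12.9020
Node (2,1) S=48.8070: V=(p*·39.8492+(1−p*)·60.7733)/1.07=39.7930; Δ=(39.8492−60.7733)/(53.6877−42.4621)=-1.8640; B=V−Δ·S=130.7669
Node (2,2) S=61.7100: V=(p*·60.3316+(1−p*)·39.8492)/1.07=53.8878; Δ=(60.3316−39.8492)/(67.8810−53.6877)=1.4431; B=V−Δ·S=-35.1658
Node (1,0) S=44.3700: V=(p*·39.7930+(1−p*)·54.8965)/1.07=39.0308; Δ=(39.7930−54.8965)/(48.8070−38.6019)=-1.4800; B=V−Δ·S=104.6986
Node (1,1) S=56.1000: V=(p*·53.8878+(1−p*)·39.7930)/1.07=48.6443; Δ=(53.8878−39.7930)/(61.7100−48.8070)=1.0924; B=V−Δ·S=-12.6377
Node (0,0) S=51.0000: V=(p*·48.6443+(1−p*)·39.0308)/1.07=44.2900; Δ=(48.6443−39.0308)/(56.1000−44.3700)=0.8196; B=V−Δ·S=2.4925
The time-0 hedge costs 44.2900, which is the no-arbitrage price.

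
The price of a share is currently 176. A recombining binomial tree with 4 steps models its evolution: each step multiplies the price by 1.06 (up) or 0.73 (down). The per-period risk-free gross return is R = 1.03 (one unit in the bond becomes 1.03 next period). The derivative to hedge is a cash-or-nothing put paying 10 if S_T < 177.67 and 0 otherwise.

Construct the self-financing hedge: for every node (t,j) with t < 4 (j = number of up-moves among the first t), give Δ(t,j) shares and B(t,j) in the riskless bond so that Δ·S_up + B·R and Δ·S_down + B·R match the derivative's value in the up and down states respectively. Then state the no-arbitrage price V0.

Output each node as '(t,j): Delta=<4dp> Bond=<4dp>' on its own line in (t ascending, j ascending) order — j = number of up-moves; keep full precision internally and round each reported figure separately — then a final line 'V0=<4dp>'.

Since d<R<u, set p* = (R−d)/(u−d) = 0.9091; price each node as the discounted p*-expectation of its children.
Payoff layer (t=4): V(4,0)=10.0000, V(4,1)=10.0000, V(4,2)=10.0000, V(4,3)=10.0000, V(4,4)=0.0000
  t=3,j=0: stock 68.4670 → up 72.5750 (V=10.0000), down 49.9809 (V=10.0000). Price 9.7087; hedge Δ=0.0000, bond B=9.7087.
  t=3,j=1: stock 99.4178 → up 105.3829 (V=10.0000), down 72.5750 (V=10.0000). Price 9.7087; hedge Δ=0.0000, bond B=9.7087.
  t=3,j=2: stock 144.3601 → up 153.0217 (V=10.0000), down 105.3829 (V=10.0000). Price 9.7087; hedge Δ=0.0000, bond B=9.7087.
  t=3,j=3: stock 209.6188 → up 222.1959 (V=0.0000), down 153.0217 (V=10.0000). Price 0.8826; hedge Δ=-0.1446, bond B=31.1856.
  t=2,j=0: stock 93.7904 → up 99.4178 (V=9.7087), down 68.4670 (V=9.7087). Price 9.4260; hedge Δ=0.0000, bond B=9.4260.
  t=2,j=1: stock 136.1888 → up 144.3601 (V=9.7087), down 99.4178 (V=9.7087). Price 9.4260; hedge Δ=0.0000, bond B=9.4260.
  t=2,j=2: stock 197.7536 → up 209.6188 (V=0.8826), down 144.3601 (V=9.7087). Price 1.6359; hedge Δ=-0.1352, bond B=28.3817.
  t=1,j=0: stock 128.4800 → up 136.1888 (V=9.4260), down 93.7904 (V=9.4260). Price 9.1514; hedge Δ=0.0000, bond B=9.1514.
  t=1,j=1: stock 186.5600 → up 197.7536 (V=1.6359), down 136.1888 (V=9.4260). Price 2.2758; hedge Δ=-0.1265, bond B=25.8820.
  t=0,j=0: stock 176.0000 → up 186.5600 (V=2.2758), down 128.4800 (V=9.1514). Price 2.8164; hedge Δ=-0.1184, bond B=23.6515.
Check: Δ(0,0)·S0 + B(0,0) = 2.8164 = V0.

(0,0): Delta=-0.1184 Bond=23.6515
(1,0): Delta=0.0000 Bond=9.1514
(1,1): Delta=-0.1265 Bond=25.8820
(2,0): Delta=0.0000 Bond=9.4260
(2,1): Delta=0.0000 Bond=9.4260
(2,2): Delta=-0.1352 Bond=28.3817
(3,0): Delta=0.0000 Bond=9.7087
(3,1): Delta=0.0000 Bond=9.7087
(3,2): Delta=0.0000 Bond=9.7087
(3,3): Delta=-0.1446 Bond=31.1856
V0=2.8164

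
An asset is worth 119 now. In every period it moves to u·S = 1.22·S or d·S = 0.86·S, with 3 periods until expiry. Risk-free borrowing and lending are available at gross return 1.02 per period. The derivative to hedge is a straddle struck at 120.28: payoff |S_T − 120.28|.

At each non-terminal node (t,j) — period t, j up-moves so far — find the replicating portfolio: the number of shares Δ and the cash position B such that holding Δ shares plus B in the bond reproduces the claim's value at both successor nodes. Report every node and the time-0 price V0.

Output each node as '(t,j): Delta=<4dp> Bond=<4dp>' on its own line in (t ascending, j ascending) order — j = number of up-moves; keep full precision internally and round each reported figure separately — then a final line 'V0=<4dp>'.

(0,0): Delta=0.2752 Bond=-2.6760
(1,0): Delta=-0.2421 Bond=50.2099
(1,1): Delta=0.7310 Bond=-68.9039
(2,0): Delta=-1.0000 Bond=117.9216
(2,1): Delta=0.4258 Bond=-32.1702
(2,2): Delta=1.0000 Bond=-117.9216
V0=30.0755

Since d<R<u, set p* = (R−d)/(u−d) = 0.4444; price each node as the discounted p*-expectation of its children.
Terminal values V(3,·): V(3,0)=44.5893, V(3,1)=12.9049, V(3,2)=32.0429, V(3,3)=95.8059
(2,0): S=88.0124. Δ = (V_up−V_dn)/(S_up−S_dn) = (12.9049−44.5893)/(107.3751−75.6907) = -1.0000. V = [p*·12.9049 + (1−p*)·44.5893]/1.02 = 29.9092. B = V − Δ·S = 117.9216.
(2,1): S=124.8548. Δ = (V_up−V_dn)/(S_up−S_dn) = (32.0429−12.9049)/(152.3229−107.3751) = 0.4258. V = [p*·32.0429 + (1−p*)·12.9049]/1.02 = 20.9908. B = V − Δ·S = -32.1702.
(2,2): S=177.1196. Δ = (V_up−V_dn)/(S_up−S_dn) = (95.8059−32.0429)/(216.0859−152.3229) = 1.0000. V = [p*·95.8059 + (1−p*)·32.0429]/1.02 = 59.1980. B = V − Δ·S = -117.9216.
(1,0): S=102.3400. Δ = (V_up−V_dn)/(S_up−S_dn) = (20.9908−29.9092)/(124.8548−88.0124) = -0.2421. V = [p*·20.9908 + (1−p*)·29.9092]/1.02 = 25.4367. B = V − Δ·S = 50.2099.
(1,1): S=145.1800. Δ = (V_up−V_dn)/(S_up−S_dn) = (59.1980−20.9908)/(177.1196−124.8548) = 0.7310. V = [p*·59.1980 + (1−p*)·20.9908]/1.02 = 37.2273. B = V − Δ·S = -68.9039.
(0,0): S=119.0000. Δ = (V_up−V_dn)/(S_up−S_dn) = (37.2273−25.4367)/(145.1800−102.3400) = 0.2752. V = [p*·37.2273 + (1−p*)·25.4367]/1.02 = 30.0755. B = V − Δ·S = -2.6760.
Each (Δ,B) replicates both successor values, so the strategy is self-financing and V0 is arbitrage-free.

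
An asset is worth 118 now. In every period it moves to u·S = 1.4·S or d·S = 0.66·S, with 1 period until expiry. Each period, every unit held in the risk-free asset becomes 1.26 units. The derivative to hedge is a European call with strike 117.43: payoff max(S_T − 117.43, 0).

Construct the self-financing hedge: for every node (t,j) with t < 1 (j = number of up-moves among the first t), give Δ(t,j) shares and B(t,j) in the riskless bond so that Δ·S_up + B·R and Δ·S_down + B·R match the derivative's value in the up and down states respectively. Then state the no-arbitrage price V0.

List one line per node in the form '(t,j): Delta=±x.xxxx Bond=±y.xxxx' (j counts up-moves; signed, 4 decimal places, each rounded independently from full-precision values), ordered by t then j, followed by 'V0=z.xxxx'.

(0,0): Delta=0.5471 Bond=-33.8140
V0=30.7400

Risk-neutral probability p* = (R−d)/(u−d) = (1.26−0.66)/(1.4−0.66) = 0.8108.
Payoff layer (t=1): V(1,0)=0.0000, V(1,1)=47.7700
(0,0): S=118.0000. Δ = (V_up−V_dn)/(S_up−S_dn) = (47.7700−0.0000)/(165.2000−77.8800) = 0.5471. V = [p*·47.7700 + (1−p*)·0.0000]/1.26 = 30.7400. B = V − Δ·S = -33.8140.
The time-0 hedge costs 30.7400, which is the no-arbitrage price.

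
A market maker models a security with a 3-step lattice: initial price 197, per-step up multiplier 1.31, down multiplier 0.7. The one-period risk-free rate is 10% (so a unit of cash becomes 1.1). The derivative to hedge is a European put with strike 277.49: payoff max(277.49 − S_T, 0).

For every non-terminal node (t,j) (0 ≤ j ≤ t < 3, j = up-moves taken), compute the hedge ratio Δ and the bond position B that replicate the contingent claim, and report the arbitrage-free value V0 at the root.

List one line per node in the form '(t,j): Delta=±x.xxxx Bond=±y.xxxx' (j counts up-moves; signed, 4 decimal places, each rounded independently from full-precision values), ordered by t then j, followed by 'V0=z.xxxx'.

(0,0): Delta=-0.5109 Bond=147.1706
(1,0): Delta=-1.0000 Bond=229.3306
(1,1): Delta=-0.3737 Bond=126.4801
(2,0): Delta=-1.0000 Bond=252.2636
(2,1): Delta=-1.0000 Bond=252.2636
(2,2): Delta=-0.1980 Bond=79.7320
V0=46.5176

Since d<R<u, set p* = (R−d)/(u−d) = 0.6557; price each node as the discounted p*-expectation of its children.
Payoff layer (t=3): V(3,0)=209.9190, V(3,1)=151.0357, V(3,2)=40.8398, V(3,3)=0.0000
Node (2,0) S=96.5300: V=(p*·151.0357+(1−p*)·209.9190)/1.1=155.7336; Δ=(151.0357−209.9190)/(126.4543−67.5710)=-1.0000; B=V−Δ·S=252.2636
Node (2,1) S=180.6490: V=(p*·40.8398+(1−p*)·151.0357)/1.1=71.6146; Δ=(40.8398−151.0357)/(236.6502−126.4543)=-1.0000; B=V−Δ·S=252.2636
Node (2,2) S=338.0717: V=(p*·0.0000+(1−p*)·40.8398)/1.1=12.7815; Δ=(0.0000−40.8398)/(442.8739−236.6502)=-0.1980; B=V−Δ·S=79.7320
Node (1,0) S=137.9000: V=(p*·71.6146+(1−p*)·155.7336)/1.1=91.4306; Δ=(71.6146−155.7336)/(180.6490−96.5300)=-1.0000; B=V−Δ·S=229.3306
Node (1,1) S=258.0700: V=(p*·12.7815+(1−p*)·71.6146)/1.1=30.0323; Δ=(12.7815−71.6146)/(338.0717−180.6490)=-0.3737; B=V−Δ·S=126.4801
Node (0,0) S=197.0000: V=(p*·30.0323+(1−p*)·91.4306)/1.1=46.5176; Δ=(30.0323−91.4306)/(258.0700−137.9000)=-0.5109; B=V−Δ·S=147.1706
Root portfolio cost Δ·197+B reproduces V0=46.5176.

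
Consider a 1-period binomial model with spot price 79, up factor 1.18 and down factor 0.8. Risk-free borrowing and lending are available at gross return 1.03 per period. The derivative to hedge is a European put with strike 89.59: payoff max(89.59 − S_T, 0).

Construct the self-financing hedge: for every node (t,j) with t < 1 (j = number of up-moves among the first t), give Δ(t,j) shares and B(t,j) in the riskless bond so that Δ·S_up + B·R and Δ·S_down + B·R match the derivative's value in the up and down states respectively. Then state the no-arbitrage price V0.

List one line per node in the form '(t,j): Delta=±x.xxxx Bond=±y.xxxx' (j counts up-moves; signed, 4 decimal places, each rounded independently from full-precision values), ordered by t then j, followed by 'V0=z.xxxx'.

The replicating-portfolio and risk-neutral prices coincide; use p* = (1.03−0.8)/(1.18−0.8) = 0.6053 for the latter.
Terminal values V(1,·): V(1,0)=26.3900, V(1,1)=0.0000
  t=0,j=0: stock 79.0000 → up 93.2200 (V=0.0000), down 63.2000 (V=26.3900). Price 10.1137; hedge Δ=-0.8791, bond B=79.5611.
Root portfolio cost Δ·79+B reproduces V0=10.1137.

(0,0): Delta=-0.8791 Bond=79.5611
V0=10.1137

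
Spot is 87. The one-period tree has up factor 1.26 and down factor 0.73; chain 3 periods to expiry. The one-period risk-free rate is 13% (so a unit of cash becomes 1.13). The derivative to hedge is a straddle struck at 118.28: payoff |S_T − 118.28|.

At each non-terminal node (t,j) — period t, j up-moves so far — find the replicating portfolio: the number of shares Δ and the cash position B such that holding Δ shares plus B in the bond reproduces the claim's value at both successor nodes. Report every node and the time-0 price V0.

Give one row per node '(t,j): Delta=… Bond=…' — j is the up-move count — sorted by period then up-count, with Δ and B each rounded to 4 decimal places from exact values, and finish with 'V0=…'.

(0,0): Delta=0.0787 Bond=21.3456
(1,0): Delta=-1.0000 Bond=92.6306
(1,1): Delta=0.2818 Bond=1.8548
(2,0): Delta=-1.0000 Bond=104.6726
(2,1): Delta=-1.0000 Bond=104.6726
(2,2): Delta=0.5232 Bond=-31.2415
V0=28.1950

Since d<R<u, set p* = (R−d)/(u−d) = 0.7547; price each node as the discounted p*-expectation of its children.
Payoff layer (t=3): V(3,0)=84.4355, V(3,1)=59.8635, V(3,2)=17.4515, V(3,3)=55.7527
(2,0): S=46.3623. Δ = (V_up−V_dn)/(S_up−S_dn) = (59.8635−84.4355)/(58.4165−33.8445) = -1.0000. V = [p*·59.8635 + (1−p*)·84.4355]/1.13 = 58.3103. B = V − Δ·S = 104.6726.
(2,1): S=80.0226. Δ = (V_up−V_dn)/(S_up−S_dn) = (17.4515−59.8635)/(100.8285−58.4165) = -1.0000. V = [p*·17.4515 + (1−p*)·59.8635]/1.13 = 24.6500. B = V − Δ·S = 104.6726.
(2,2): S=138.1212. Δ = (V_up−V_dn)/(S_up−S_dn) = (55.7527−17.4515)/(174.0327−100.8285) = 0.5232. V = [p*·55.7527 + (1−p*)·17.4515]/1.13 = 41.0249. B = V − Δ·S = -31.2415.
(1,0): S=63.5100. Δ = (V_up−V_dn)/(S_up−S_dn) = (24.6500−58.3103)/(80.0226−46.3623) = -1.0000. V = [p*·24.6500 + (1−p*)·58.3103]/1.13 = 29.1206. B = V − Δ·S = 92.6306.
(1,1): S=109.6200. Δ = (V_up−V_dn)/(S_up−S_dn) = (41.0249−24.6500)/(138.1212−80.0226) = 0.2818. V = [p*·41.0249 + (1−p*)·24.6500]/1.13 = 32.7508. B = V − Δ·S = 1.8548.
(0,0): S=87.0000. Δ = (V_up−V_dn)/(S_up−S_dn) = (32.7508−29.1206)/(109.6200−63.5100) = 0.0787. V = [p*·32.7508 + (1−p*)·29.1206]/1.13 = 28.1950. B = V − Δ·S = 21.3456.
Root portfolio cost Δ·87+B reproduces V0=28.1950.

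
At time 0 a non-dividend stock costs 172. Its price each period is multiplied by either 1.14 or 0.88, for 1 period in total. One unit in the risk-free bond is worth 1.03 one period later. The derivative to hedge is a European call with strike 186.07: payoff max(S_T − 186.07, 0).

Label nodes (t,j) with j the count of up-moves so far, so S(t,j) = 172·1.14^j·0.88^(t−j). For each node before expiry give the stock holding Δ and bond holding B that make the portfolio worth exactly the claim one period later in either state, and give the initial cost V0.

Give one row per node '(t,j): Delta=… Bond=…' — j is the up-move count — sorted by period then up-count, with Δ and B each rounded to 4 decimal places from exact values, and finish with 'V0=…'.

No-arbitrage ⇒ martingale measure with p* = (R−d)/(u−d) = 0.5769.
Terminal payoffs: V(1,0)=0.0000, V(1,1)=10.0100
Node (0,0) S=172.0000: V=(p*·10.0100+(1−p*)·0.0000)/1.03=5.6068; Δ=(10.0100−0.0000)/(196.0800−151.3600)=0.2238; B=V−Δ·S=-32.8932
Self-financing check: at every node Δ·S+B equals the discounted successor values.

(0,0): Delta=0.2238 Bond=-32.8932
V0=5.6068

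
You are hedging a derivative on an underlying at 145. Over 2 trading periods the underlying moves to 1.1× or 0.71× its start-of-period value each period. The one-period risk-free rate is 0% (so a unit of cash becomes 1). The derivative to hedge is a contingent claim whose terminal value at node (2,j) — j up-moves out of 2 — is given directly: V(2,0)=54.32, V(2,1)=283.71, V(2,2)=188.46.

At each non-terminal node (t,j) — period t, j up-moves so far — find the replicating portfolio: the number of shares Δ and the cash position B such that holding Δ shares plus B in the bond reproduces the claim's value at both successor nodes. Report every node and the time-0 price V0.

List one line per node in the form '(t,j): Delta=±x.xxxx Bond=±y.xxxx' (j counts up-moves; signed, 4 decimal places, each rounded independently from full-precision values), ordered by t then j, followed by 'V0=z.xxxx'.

(0,0): Delta=-0.2124 Bond=246.7545
(1,0): Delta=5.7133 Bond=-363.2874
(1,1): Delta=-1.5312 Bond=457.1138
V0=215.9623

Risk-neutral probability p* = (R−d)/(u−d) = (1−0.71)/(1.1−0.71) = 0.7436.
Terminal values V(2,·): V(2,0)=54.3200, V(2,1)=283.7100, V(2,2)=188.4600
(1,0): S=102.9500. Δ = (V_up−V_dn)/(S_up−S_dn) = (283.7100−54.3200)/(113.2450−73.0945) = 5.7133. V = [p*·283.7100 + (1−p*)·54.3200]/1 = 224.8921. B = V − Δ·S = -363.2874.
(1,1): S=159.5000. Δ = (V_up−V_dn)/(S_up−S_dn) = (188.4600−283.7100)/(175.4500−113.2450) = -1.5312. V = [p*·188.4600 + (1−p*)·283.7100]/1 = 212.8831. B = V − Δ·S = 457.1138.
(0,0): S=145.0000. Δ = (V_up−V_dn)/(S_up−S_dn) = (212.8831−224.8921)/(159.5000−102.9500) = -0.2124. V = [p*·212.8831 + (1−p*)·224.8921]/1 = 215.9623. B = V − Δ·S = 246.7545.
Check: Δ(0,0)·S0 + B(0,0) = 215.9623 = V0.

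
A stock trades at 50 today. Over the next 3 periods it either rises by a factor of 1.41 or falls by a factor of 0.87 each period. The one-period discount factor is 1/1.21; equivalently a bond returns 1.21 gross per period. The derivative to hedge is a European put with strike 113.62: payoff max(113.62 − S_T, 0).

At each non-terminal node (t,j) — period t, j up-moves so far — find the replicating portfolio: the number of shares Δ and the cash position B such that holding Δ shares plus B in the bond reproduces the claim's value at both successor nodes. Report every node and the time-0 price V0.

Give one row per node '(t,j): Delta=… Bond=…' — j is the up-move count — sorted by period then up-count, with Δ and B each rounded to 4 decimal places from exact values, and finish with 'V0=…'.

(0,0): Delta=-0.7338 Bond=54.5667
(1,0): Delta=-1.0000 Bond=77.6040
(1,1): Delta=-0.6372 Bond=59.2150
(2,0): Delta=-1.0000 Bond=93.9008
(2,1): Delta=-1.0000 Bond=93.9008
(2,2): Delta=-0.5056 Bond=58.5615
V0=17.8751

Risk-neutral probability p* = (R−d)/(u−d) = (1.21−0.87)/(1.41−0.87) = 0.6296.
At expiry t=3: V(3,0)=80.6949, V(3,1)=60.2586, V(3,2)=27.1377, V(3,3)=0.0000
(2,0): S=37.8450. Δ = (V_up−V_dn)/(S_up−S_dn) = (60.2586−80.6949)/(53.3614−32.9252) = -1.0000. V = [p*·60.2586 + (1−p*)·80.6949]/1.21 = 56.0558. B = V − Δ·S = 93.9008.
(2,1): S=61.3350. Δ = (V_up−V_dn)/(S_up−S_dn) = (27.1377−60.2586)/(86.4823−53.3614) = -1.0000. V = [p*·27.1377 + (1−p*)·60.2586]/1.21 = 32.5658. B = V − Δ·S = 93.9008.
(2,2): S=99.4050. Δ = (V_up−V_dn)/(S_up−S_dn) = (0.0000−27.1377)/(140.1610−86.4823) = -0.5056. V = [p*·0.0000 + (1−p*)·27.1377]/1.21 = 8.3066. B = V − Δ·S = 58.5615.
(1,0): S=43.5000. Δ = (V_up−V_dn)/(S_up−S_dn) = (32.5658−56.0558)/(61.3350−37.8450) = -1.0000. V = [p*·32.5658 + (1−p*)·56.0558]/1.21 = 34.1040. B = V − Δ·S = 77.6040.
(1,1): S=70.5000. Δ = (V_up−V_dn)/(S_up−S_dn) = (8.3066−32.5658)/(99.4050−61.3350) = -0.6372. V = [p*·8.3066 + (1−p*)·32.5658]/1.21 = 14.2905. B = V − Δ·S = 59.2150.
(0,0): S=50.0000. Δ = (V_up−V_dn)/(S_up−S_dn) = (14.2905−34.1040)/(70.5000−43.5000) = -0.7338. V = [p*·14.2905 + (1−p*)·34.1040]/1.21 = 17.8751. B = V − Δ·S = 54.5667.
Check: Δ(0,0)·S0 + B(0,0) = 17.8751 = V0.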